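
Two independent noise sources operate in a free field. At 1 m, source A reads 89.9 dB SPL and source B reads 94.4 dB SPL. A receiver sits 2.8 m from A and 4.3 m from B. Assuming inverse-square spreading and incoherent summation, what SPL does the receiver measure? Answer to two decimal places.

84.37 dB SPL

At the listener: L_A = 89.9 − 20·log₁₀(2.8) = 80.957 dB; L_B = 94.4 − 20·log₁₀(4.3) = 81.731 dB.
Combined: 10·log₁₀(10^(80.957/10)+10^(81.731/10)) = 84.37 dB SPL.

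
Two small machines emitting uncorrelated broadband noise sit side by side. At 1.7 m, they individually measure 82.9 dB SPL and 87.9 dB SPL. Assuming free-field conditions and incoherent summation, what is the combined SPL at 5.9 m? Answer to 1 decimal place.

78.3 dB SPL

Combined at 1.7 m: 10·log₁₀(10^(82.9/10)+10^(87.9/10)) = 89.09 dB SPL.
Then apply −20·log₁₀(5.9/1.7) = -10.81 dB → 78.3 dB SPL.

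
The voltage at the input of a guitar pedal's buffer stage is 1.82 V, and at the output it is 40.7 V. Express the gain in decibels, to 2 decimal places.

26.99 dB

For a voltage ratio, dB = 20·log₁₀(V₂/V₁).
20·log₁₀(40.7/1.82) = 20·log₁₀(22.36) = 26.99 dB.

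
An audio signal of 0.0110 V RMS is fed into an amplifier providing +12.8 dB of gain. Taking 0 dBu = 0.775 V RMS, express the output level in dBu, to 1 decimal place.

-24.2 dBu

Input level: 20·log₁₀(0.0110/0.775) = -36.96 dBu.
Output: -36.96 + 12.8 = -24.2 dBu.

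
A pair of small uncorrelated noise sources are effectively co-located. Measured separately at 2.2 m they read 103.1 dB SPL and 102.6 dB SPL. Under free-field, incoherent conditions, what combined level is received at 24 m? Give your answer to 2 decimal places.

85.11 dB SPL

Combined at 2.2 m: 10·log₁₀(10^(103.1/10)+10^(102.6/10)) = 105.867 dB SPL.
Then apply −20·log₁₀(24/2.2) = -20.756 dB → 85.11 dB SPL.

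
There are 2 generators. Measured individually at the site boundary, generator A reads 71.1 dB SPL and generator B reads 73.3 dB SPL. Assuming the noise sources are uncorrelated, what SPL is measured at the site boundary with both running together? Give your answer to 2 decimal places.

75.35 dB SPL

Uncorrelated sources add in intensity (power), not in dB.
L_total = 10·log₁₀(10^(71.1/10) + 10^(73.3/10)) = 10·log₁₀(34260000) = 75.35 dB SPL.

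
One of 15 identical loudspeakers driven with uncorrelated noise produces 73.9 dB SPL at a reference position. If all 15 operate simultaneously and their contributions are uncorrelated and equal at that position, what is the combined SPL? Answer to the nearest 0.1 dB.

15 equal incoherent sources raise the level by 10·log₁₀(15) = 11.76 dB.
L_total = 73.9 + 11.76 = 85.7 dB SPL.

85.7 dB SPL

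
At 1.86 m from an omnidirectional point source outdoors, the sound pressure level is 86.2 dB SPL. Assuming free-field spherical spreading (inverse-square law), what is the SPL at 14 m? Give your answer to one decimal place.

For a point source in a free field, ΔL = −20·log₁₀(d₂/d₁).
ΔL = −20·log₁₀(14/1.86) = -17.53 dB, so L₂ = 86.2 + (-17.53) = 68.7 dB SPL.

68.7 dB SPL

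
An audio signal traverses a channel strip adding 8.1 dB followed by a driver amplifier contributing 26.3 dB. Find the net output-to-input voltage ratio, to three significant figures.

52.5

Net gain = 8.1 + 26.3 = 34.4 dB.
Voltage ratio = 10^(34.4/20) = 52.5.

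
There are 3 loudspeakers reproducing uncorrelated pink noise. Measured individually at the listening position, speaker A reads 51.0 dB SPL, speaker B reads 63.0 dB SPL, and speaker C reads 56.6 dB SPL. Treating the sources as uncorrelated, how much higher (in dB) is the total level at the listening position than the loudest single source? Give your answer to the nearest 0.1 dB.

Add the sources as powers (linear), then convert back to dB:
L_total = 10·log₁₀(10^(51.0/10) + 10^(63.0/10) + 10^(56.6/10)) = 64.11 dB SPL.
Excess over the loudest (63.0 dB): 64.11 − 63.0 = 1.1 dB.

1.1 dB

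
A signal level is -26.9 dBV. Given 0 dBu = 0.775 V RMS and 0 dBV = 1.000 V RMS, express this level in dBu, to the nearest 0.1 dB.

The offset between the scales is 20·log₁₀(0.775/1.000) = −2.214 dB.
So dBu = -26.9 + 2.214 = -24.7 dBu.

-24.7 dBu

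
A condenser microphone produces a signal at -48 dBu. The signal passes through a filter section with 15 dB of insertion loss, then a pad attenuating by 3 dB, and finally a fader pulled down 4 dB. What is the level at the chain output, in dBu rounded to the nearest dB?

Gain stages sum in dB:
-48 − 15 − 3 − 4 = -70 dBu.

-70 dBu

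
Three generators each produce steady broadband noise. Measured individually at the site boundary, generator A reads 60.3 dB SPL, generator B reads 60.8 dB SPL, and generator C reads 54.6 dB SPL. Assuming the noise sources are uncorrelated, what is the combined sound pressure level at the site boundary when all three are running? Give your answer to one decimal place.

Uncorrelated sources add in intensity (power), not in dB.
L_total = 10·log₁₀(10^(60.3/10) + 10^(60.8/10) + 10^(54.6/10)) = 10·log₁₀(2562000) = 64.1 dB SPL.

64.1 dB SPL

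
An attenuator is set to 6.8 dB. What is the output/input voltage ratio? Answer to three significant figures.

0.457

Voltage ratio = 10^(dB/20).
10^(-6.8/20) = 10^(-0.3400) = 0.457.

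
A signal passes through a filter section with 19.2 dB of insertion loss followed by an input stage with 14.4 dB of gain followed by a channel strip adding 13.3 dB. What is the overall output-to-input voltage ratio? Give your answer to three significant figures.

2.66

Net gain = (−19.2) + 14.4 + 13.3 = 8.5 dB.
Voltage ratio = 10^(8.5/20) = 2.66.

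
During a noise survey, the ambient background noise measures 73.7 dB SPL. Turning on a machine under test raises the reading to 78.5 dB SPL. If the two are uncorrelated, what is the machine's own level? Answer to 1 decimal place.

Background correction is a power subtraction:
L_src = 10·log₁₀(10^(78.5/10) − 10^(73.7/10)) = 10·log₁₀(47350000) = 76.8 dB SPL.

76.8 dB SPL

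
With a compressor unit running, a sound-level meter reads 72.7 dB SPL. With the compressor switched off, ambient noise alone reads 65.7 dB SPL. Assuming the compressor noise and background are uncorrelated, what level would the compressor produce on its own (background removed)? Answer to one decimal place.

71.7 dB SPL

Subtract intensities: L_src = 10·log₁₀(10^(L_total/10) − 10^(L_bg/10)).
L_src = 10·log₁₀(10^(72.7/10) − 10^(65.7/10)) = 10·log₁₀(14910000) = 71.7 dB SPL.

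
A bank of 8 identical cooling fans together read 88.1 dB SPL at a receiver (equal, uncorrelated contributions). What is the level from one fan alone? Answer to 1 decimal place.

8 equal incoherent sources add 10·log₁₀(8) = 9.03 dB over one source.
L_one = 88.1 − 9.03 = 79.1 dB SPL.

79.1 dB SPL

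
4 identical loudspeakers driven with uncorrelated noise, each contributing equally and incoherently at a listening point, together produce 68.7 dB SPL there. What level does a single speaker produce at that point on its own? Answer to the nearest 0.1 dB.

4 equal incoherent sources add 10·log₁₀(4) = 6.02 dB over one source.
L_one = 68.7 − 6.02 = 62.7 dB SPL.

62.7 dB SPL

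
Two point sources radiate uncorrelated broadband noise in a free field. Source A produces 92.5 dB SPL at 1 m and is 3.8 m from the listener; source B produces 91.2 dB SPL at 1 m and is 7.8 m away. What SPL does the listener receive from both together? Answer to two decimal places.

81.61 dB SPL

At the listener: L_A = 92.5 − 20·log₁₀(3.8) = 80.904 dB; L_B = 91.2 − 20·log₁₀(7.8) = 73.358 dB.
Combined: 10·log₁₀(10^(80.904/10)+10^(73.358/10)) = 81.61 dB SPL.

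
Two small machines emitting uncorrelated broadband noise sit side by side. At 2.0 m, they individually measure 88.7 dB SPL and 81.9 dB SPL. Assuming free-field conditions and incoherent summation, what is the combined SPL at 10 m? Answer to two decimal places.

75.54 dB SPL

Combined at 2.0 m: 10·log₁₀(10^(88.7/10)+10^(81.9/10)) = 89.524 dB SPL.
Then apply −20·log₁₀(10/2.0) = -13.979 dB → 75.54 dB SPL.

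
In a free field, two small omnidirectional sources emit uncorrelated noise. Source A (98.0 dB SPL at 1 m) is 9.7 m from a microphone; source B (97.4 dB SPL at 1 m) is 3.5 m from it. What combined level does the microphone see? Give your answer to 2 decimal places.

At the listener: L_A = 98.0 − 20·log₁₀(9.7) = 78.265 dB; L_B = 97.4 − 20·log₁₀(3.5) = 86.519 dB.
Combined: 10·log₁₀(10^(78.265/10)+10^(86.519/10)) = 87.12 dB SPL.

87.12 dB SPL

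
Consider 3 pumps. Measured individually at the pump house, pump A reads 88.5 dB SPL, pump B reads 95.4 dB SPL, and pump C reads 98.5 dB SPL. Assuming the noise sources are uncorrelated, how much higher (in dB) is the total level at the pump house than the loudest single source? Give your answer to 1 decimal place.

Incoherent sources sum as intensities:
L_total = 10·log₁₀(10^(88.5/10) + 10^(95.4/10) + 10^(98.5/10)) = 100.51 dB SPL.
Excess over the loudest (98.5 dB): 100.51 − 98.5 = 2.0 dB.

2.0 dB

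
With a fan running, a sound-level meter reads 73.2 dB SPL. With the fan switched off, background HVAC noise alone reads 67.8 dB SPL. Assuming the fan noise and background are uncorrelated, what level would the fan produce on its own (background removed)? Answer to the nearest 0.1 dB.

71.7 dB SPL

Remove the background by subtracting linear intensities:
L_src = 10·log₁₀(10^(73.2/10) − 10^(67.8/10)) = 10·log₁₀(14870000) = 71.7 dB SPL.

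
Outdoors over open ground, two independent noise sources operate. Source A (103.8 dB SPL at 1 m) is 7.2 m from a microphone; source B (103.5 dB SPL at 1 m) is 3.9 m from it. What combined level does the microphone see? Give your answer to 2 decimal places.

At the listener: L_A = 103.8 − 20·log₁₀(7.2) = 86.653 dB; L_B = 103.5 − 20·log₁₀(3.9) = 91.679 dB.
Combined: 10·log₁₀(10^(86.653/10)+10^(91.679/10)) = 92.87 dB SPL.

92.87 dB SPL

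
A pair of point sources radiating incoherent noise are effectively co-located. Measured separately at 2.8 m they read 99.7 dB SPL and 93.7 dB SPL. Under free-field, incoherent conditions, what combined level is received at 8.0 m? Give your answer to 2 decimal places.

Combined at 2.8 m: 10·log₁₀(10^(99.7/10)+10^(93.7/10)) = 100.673 dB SPL.
Then apply −20·log₁₀(8.0/2.8) = -9.119 dB → 91.55 dB SPL.

91.55 dB SPL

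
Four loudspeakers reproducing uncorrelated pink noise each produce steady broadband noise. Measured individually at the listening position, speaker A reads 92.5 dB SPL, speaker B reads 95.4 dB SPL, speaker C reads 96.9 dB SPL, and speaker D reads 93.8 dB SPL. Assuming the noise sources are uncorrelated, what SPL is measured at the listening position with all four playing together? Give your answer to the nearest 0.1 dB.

101.0 dB SPL

Add the sources as powers (linear), then convert back to dB:
L_total = 10·log₁₀(10^(92.5/10) + 10^(95.4/10) + 10^(96.9/10) + 10^(93.8/10)) = 10·log₁₀(12542000000) = 101.0 dB SPL.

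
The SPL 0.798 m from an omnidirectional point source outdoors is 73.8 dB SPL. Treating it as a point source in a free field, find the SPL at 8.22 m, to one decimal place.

Free-field point source: level drops by 20·log₁₀ of the distance ratio.
ΔL = −20·log₁₀(8.22/0.798) = -20.26 dB, so L₂ = 73.8 + (-20.26) = 53.5 dB SPL.

53.5 dB SPL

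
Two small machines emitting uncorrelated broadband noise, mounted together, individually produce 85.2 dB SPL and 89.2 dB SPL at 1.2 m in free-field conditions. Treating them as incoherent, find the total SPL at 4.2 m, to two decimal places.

79.77 dB SPL

Combined at 1.2 m: 10·log₁₀(10^(85.2/10)+10^(89.2/10)) = 90.655 dB SPL.
Then apply −20·log₁₀(4.2/1.2) = -10.881 dB → 79.77 dB SPL.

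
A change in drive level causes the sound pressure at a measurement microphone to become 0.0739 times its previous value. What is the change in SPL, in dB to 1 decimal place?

Sound pressure is an amplitude quantity: ΔL = 20·log₁₀(p₂/p₁).
20·log₁₀(0.0739) = -22.6 dB.

-22.6 dB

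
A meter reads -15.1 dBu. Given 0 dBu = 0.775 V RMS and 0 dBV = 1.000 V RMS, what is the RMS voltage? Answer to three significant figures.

V = 0.775 V × 10^(-15.1/20).
= 0.775 × 0.1758 = 0.136 V.

0.136 V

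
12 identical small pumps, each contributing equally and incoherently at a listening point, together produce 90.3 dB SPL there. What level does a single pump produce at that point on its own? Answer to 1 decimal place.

79.5 dB SPL

12 equal incoherent sources add 10·log₁₀(12) = 10.79 dB over one source.
L_one = 90.3 − 10.79 = 79.5 dB SPL.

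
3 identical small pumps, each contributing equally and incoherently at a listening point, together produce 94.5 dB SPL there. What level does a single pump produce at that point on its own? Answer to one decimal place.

89.7 dB SPL

3 equal incoherent sources add 10·log₁₀(3) = 4.77 dB over one source.
L_one = 94.5 − 4.77 = 89.7 dB SPL.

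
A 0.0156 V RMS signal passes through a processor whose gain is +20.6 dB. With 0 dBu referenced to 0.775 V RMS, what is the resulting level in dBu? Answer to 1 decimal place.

-13.3 dBu

Input level: 20·log₁₀(0.0156/0.775) = -33.92 dBu.
Output: -33.92 + 20.6 = -13.3 dBu.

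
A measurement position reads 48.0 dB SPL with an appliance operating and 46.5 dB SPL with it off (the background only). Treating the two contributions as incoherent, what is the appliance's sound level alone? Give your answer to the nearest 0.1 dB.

Remove the background by subtracting linear intensities:
L_src = 10·log₁₀(10^(48.0/10) − 10^(46.5/10)) = 10·log₁₀(18430) = 42.7 dB SPL.

42.7 dB SPL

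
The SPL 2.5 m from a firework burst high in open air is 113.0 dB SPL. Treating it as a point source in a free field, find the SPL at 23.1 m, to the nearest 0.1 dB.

For a point source in a free field, ΔL = −20·log₁₀(d₂/d₁).
ΔL = −20·log₁₀(23.1/2.5) = -19.31 dB, so L₂ = 113.0 + (-19.31) = 93.7 dB SPL.

93.7 dB SPL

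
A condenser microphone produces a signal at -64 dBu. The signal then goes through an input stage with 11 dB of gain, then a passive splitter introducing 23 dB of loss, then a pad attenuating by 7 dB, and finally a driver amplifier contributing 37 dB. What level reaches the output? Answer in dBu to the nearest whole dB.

-46 dBu

Gain stages sum in dB:
-64 + 11 − 23 − 7 + 37 = -46 dBu.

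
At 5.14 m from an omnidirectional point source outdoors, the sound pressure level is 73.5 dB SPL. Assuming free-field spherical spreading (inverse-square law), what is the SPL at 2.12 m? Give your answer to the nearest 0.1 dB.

Free-field point source: level drops by 20·log₁₀ of the distance ratio.
ΔL = −20·log₁₀(2.12/5.14) = 7.69 dB, so L₂ = 73.5 + (7.69) = 81.2 dB SPL.

81.2 dB SPL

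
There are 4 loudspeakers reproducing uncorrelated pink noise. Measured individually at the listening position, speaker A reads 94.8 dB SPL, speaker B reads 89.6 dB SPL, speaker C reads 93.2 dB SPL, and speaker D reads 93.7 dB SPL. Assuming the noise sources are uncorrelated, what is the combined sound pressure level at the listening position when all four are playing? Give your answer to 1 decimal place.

Uncorrelated sources add in intensity (power), not in dB.
L_total = 10·log₁₀(10^(94.8/10) + 10^(89.6/10) + 10^(93.2/10) + 10^(93.7/10)) = 10·log₁₀(8365000000) = 99.2 dB SPL.

99.2 dB SPL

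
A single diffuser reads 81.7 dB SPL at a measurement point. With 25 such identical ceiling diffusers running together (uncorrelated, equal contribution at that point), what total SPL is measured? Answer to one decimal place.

95.7 dB SPL

25 equal incoherent sources raise the level by 10·log₁₀(25) = 13.98 dB.
L_total = 81.7 + 13.98 = 95.7 dB SPL.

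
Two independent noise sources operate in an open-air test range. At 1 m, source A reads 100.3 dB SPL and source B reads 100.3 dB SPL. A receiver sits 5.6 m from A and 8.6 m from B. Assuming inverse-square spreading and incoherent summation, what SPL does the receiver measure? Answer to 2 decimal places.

At the listener: L_A = 100.3 − 20·log₁₀(5.6) = 85.336 dB; L_B = 100.3 − 20·log₁₀(8.6) = 81.610 dB.
Combined: 10·log₁₀(10^(85.336/10)+10^(81.610/10)) = 86.87 dB SPL.

86.87 dB SPL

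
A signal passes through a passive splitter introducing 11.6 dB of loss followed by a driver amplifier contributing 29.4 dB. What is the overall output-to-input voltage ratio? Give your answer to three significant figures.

7.76

Net gain = (−11.6) + 29.4 = 17.8 dB.
Voltage ratio = 10^(17.8/20) = 7.76.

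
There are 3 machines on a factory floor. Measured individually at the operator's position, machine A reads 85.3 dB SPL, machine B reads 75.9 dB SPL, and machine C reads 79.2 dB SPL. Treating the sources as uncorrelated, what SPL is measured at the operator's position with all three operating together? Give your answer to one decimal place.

86.6 dB SPL

Add the sources as powers (linear), then convert back to dB:
L_total = 10·log₁₀(10^(85.3/10) + 10^(75.9/10) + 10^(79.2/10)) = 10·log₁₀(460900000) = 86.6 dB SPL.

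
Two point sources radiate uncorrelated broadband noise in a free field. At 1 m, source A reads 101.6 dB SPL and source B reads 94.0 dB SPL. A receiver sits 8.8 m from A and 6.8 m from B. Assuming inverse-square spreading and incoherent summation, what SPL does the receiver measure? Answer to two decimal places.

83.82 dB SPL

At the listener: L_A = 101.6 − 20·log₁₀(8.8) = 82.710 dB; L_B = 94.0 − 20·log₁₀(6.8) = 77.350 dB.
Combined: 10·log₁₀(10^(82.710/10)+10^(77.350/10)) = 83.82 dB SPL.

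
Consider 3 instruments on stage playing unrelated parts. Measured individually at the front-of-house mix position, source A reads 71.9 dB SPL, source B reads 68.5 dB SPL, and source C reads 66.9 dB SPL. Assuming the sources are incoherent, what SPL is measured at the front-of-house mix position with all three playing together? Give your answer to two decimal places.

Uncorrelated sources add in intensity (power), not in dB.
L_total = 10·log₁₀(10^(71.9/10) + 10^(68.5/10) + 10^(66.9/10)) = 10·log₁₀(27470000) = 74.39 dB SPL.

74.39 dB SPL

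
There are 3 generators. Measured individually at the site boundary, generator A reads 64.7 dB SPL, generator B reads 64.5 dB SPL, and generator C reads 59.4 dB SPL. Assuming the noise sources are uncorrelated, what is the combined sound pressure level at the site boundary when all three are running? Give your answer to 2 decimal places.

68.22 dB SPL

Uncorrelated sources add in intensity (power), not in dB.
L_total = 10·log₁₀(10^(64.7/10) + 10^(64.5/10) + 10^(59.4/10)) = 10·log₁₀(6641000) = 68.22 dB SPL.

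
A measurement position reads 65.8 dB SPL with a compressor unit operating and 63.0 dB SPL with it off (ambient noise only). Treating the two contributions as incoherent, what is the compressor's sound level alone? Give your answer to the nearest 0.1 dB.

62.6 dB SPL

Remove the background by subtracting linear intensities:
L_src = 10·log₁₀(10^(65.8/10) − 10^(63.0/10)) = 10·log₁₀(1807000) = 62.6 dB SPL.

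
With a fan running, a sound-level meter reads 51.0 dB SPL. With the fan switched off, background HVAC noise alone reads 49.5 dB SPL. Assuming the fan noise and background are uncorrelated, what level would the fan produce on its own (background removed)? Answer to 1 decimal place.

Subtract intensities: L_src = 10·log₁₀(10^(L_total/10) − 10^(L_bg/10)).
L_src = 10·log₁₀(10^(51.0/10) − 10^(49.5/10)) = 10·log₁₀(36770) = 45.7 dB SPL.

45.7 dB SPL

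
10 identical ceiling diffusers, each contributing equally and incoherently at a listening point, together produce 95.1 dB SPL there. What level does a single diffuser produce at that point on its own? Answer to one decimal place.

10 equal incoherent sources add 10·log₁₀(10) = 10.00 dB over one source.
L_one = 95.1 − 10.00 = 85.1 dB SPL.

85.1 dB SPL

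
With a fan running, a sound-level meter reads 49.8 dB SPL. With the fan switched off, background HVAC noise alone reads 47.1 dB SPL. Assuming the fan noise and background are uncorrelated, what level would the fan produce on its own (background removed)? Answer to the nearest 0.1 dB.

46.5 dB SPL

Subtract intensities: L_src = 10·log₁₀(10^(L_total/10) − 10^(L_bg/10)).
L_src = 10·log₁₀(10^(49.8/10) − 10^(47.1/10)) = 10·log₁₀(44210) = 46.5 dB SPL.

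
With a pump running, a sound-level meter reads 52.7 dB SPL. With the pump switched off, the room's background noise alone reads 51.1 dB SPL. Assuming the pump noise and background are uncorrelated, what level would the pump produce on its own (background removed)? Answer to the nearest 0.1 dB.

Background correction is a power subtraction:
L_src = 10·log₁₀(10^(52.7/10) − 10^(51.1/10)) = 10·log₁₀(57380) = 47.6 dB SPL.

47.6 dB SPL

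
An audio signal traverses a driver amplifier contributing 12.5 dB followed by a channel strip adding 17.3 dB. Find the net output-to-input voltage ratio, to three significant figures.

30.9

Net gain = 12.5 + 17.3 = 29.8 dB.
Voltage ratio = 10^(29.8/20) = 30.9.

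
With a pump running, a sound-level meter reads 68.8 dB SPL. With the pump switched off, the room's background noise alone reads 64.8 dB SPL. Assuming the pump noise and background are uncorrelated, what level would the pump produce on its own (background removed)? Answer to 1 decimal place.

Remove the background by subtracting linear intensities:
L_src = 10·log₁₀(10^(68.8/10) − 10^(64.8/10)) = 10·log₁₀(4566000) = 66.6 dB SPL.

66.6 dB SPL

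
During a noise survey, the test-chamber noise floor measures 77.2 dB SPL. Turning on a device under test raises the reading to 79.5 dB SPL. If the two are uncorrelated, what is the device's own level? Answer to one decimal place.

75.6 dB SPL

Background correction is a power subtraction:
L_src = 10·log₁₀(10^(79.5/10) − 10^(77.2/10)) = 10·log₁₀(36640000) = 75.6 dB SPL.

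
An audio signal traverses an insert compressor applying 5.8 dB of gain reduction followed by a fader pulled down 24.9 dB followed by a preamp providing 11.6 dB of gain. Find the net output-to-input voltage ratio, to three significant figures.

0.111

Net gain = (−5.8) + (−24.9) + 11.6 = -19.1 dB.
Voltage ratio = 10^(-19.1/20) = 0.111.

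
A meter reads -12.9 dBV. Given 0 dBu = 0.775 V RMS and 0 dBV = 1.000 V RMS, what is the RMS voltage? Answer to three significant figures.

V = 1.000 V × 10^(-12.9/20).
= 1.000 × 0.2265 = 0.226 V.

0.226 V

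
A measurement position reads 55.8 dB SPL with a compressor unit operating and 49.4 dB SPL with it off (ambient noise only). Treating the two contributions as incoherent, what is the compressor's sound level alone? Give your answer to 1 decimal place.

Subtract intensities: L_src = 10·log₁₀(10^(L_total/10) − 10^(L_bg/10)).
L_src = 10·log₁₀(10^(55.8/10) − 10^(49.4/10)) = 10·log₁₀(293100) = 54.7 dB SPL.

54.7 dB SPL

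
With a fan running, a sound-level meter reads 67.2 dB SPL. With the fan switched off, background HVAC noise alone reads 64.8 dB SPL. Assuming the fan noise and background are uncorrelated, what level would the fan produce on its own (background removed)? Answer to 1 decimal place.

Background correction is a power subtraction:
L_src = 10·log₁₀(10^(67.2/10) − 10^(64.8/10)) = 10·log₁₀(2228000) = 63.5 dB SPL.

63.5 dB SPL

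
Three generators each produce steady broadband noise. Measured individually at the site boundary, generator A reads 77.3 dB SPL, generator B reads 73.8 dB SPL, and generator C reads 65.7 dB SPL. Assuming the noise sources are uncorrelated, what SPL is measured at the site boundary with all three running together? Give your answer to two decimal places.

Add the sources as powers (linear), then convert back to dB:
L_total = 10·log₁₀(10^(77.3/10) + 10^(73.8/10) + 10^(65.7/10)) = 10·log₁₀(81410000) = 79.11 dB SPL.

79.11 dB SPL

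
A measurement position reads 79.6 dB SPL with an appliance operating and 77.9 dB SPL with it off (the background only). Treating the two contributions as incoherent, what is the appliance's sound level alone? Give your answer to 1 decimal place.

Subtract intensities: L_src = 10·log₁₀(10^(L_total/10) − 10^(L_bg/10)).
L_src = 10·log₁₀(10^(79.6/10) − 10^(77.9/10)) = 10·log₁₀(29540000) = 74.7 dB SPL.

74.7 dB SPL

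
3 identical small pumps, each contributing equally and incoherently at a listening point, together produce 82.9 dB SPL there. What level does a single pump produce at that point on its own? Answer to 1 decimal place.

3 equal incoherent sources add 10·log₁₀(3) = 4.77 dB over one source.
L_one = 82.9 − 4.77 = 78.1 dB SPL.

78.1 dB SPL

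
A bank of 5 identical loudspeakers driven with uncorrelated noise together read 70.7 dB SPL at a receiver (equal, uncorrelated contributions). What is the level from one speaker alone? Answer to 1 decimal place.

5 equal incoherent sources add 10·log₁₀(5) = 6.99 dB over one source.
L_one = 70.7 − 6.99 = 63.7 dB SPL.

63.7 dB SPL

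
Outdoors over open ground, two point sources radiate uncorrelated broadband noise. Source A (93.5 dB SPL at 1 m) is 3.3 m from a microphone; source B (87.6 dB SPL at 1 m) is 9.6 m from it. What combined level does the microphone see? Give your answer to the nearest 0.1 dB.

83.3 dB SPL

At the listener: L_A = 93.5 − 20·log₁₀(3.3) = 83.13 dB; L_B = 87.6 − 20·log₁₀(9.6) = 67.95 dB.
Combined: 10·log₁₀(10^(83.13/10)+10^(67.95/10)) = 83.3 dB SPL.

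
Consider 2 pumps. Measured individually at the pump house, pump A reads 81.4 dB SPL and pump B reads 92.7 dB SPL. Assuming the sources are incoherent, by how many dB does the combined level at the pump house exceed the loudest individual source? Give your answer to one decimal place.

0.3 dB

Add the sources as powers (linear), then convert back to dB:
L_total = 10·log₁₀(10^(81.4/10) + 10^(92.7/10)) = 93.01 dB SPL.
Excess over the loudest (92.7 dB): 93.01 − 92.7 = 0.3 dB.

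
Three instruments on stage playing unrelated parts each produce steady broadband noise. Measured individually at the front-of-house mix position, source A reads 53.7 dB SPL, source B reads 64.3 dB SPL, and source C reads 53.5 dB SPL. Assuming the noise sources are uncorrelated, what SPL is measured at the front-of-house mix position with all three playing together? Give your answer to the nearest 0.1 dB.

65.0 dB SPL

Add the sources as powers (linear), then convert back to dB:
L_total = 10·log₁₀(10^(53.7/10) + 10^(64.3/10) + 10^(53.5/10)) = 10·log₁₀(3150000) = 65.0 dB SPL.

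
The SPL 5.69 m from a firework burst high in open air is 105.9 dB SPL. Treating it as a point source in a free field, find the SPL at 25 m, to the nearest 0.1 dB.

93.0 dB SPL

Inverse-square spreading gives ΔL = −20·log₁₀(d₂/d₁).
ΔL = −20·log₁₀(25/5.69) = -12.86 dB, so L₂ = 105.9 + (-12.86) = 93.0 dB SPL.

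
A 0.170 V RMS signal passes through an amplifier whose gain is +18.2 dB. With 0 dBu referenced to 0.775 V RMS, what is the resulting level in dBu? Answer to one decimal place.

Input level: 20·log₁₀(0.170/0.775) = -13.18 dBu.
Output: -13.18 + 18.2 = +5.0 dBu.

+5.0 dBu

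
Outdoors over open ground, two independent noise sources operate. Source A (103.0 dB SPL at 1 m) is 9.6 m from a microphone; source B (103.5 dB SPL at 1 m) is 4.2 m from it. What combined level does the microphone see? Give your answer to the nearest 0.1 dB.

At the listener: L_A = 103.0 − 20·log₁₀(9.6) = 83.35 dB; L_B = 103.5 − 20·log₁₀(4.2) = 91.04 dB.
Combined: 10·log₁₀(10^(83.35/10)+10^(91.04/10)) = 91.7 dB SPL.

91.7 dB SPL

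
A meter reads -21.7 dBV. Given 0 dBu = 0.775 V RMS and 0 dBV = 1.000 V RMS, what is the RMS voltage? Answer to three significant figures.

0.0822 V

V = 1.000 V × 10^(-21.7/20).
= 1.000 × 0.08222 = 0.0822 V.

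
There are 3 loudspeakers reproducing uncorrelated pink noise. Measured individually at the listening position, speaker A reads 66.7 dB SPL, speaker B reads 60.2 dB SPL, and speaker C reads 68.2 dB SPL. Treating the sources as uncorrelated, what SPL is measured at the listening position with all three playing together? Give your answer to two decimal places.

Incoherent sources sum as intensities:
L_total = 10·log₁₀(10^(66.7/10) + 10^(60.2/10) + 10^(68.2/10)) = 10·log₁₀(12330000) = 70.91 dB SPL.

70.91 dB SPL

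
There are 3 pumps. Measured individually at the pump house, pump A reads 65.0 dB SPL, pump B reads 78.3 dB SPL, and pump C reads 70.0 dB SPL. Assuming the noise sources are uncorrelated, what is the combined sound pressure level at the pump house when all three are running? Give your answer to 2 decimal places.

Uncorrelated sources add in intensity (power), not in dB.
L_total = 10·log₁₀(10^(65.0/10) + 10^(78.3/10) + 10^(70.0/10)) = 10·log₁₀(80770000) = 79.07 dB SPL.

79.07 dB SPL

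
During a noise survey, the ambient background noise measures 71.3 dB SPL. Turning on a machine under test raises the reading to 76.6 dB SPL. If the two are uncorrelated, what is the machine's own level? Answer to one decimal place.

Subtract intensities: L_src = 10·log₁₀(10^(L_total/10) − 10^(L_bg/10)).
L_src = 10·log₁₀(10^(76.6/10) − 10^(71.3/10)) = 10·log₁₀(32220000) = 75.1 dB SPL.

75.1 dB SPL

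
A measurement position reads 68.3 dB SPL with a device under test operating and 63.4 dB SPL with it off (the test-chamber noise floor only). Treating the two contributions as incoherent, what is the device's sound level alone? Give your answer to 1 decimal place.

66.6 dB SPL

Background correction is a power subtraction:
L_src = 10·log₁₀(10^(68.3/10) − 10^(63.4/10)) = 10·log₁₀(4573000) = 66.6 dB SPL.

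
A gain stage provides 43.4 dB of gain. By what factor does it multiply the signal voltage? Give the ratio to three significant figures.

148

Voltage ratio = 10^(dB/20).
10^(43.4/20) = 10^(2.170) = 148.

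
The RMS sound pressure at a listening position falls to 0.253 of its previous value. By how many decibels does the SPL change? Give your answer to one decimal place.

-11.9 dB

Sound pressure is an amplitude quantity: ΔL = 20·log₁₀(p₂/p₁).
20·log₁₀(0.253) = -11.9 dB.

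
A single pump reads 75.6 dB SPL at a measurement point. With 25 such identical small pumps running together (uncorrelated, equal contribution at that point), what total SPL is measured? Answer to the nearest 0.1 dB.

89.6 dB SPL

25 equal incoherent sources raise the level by 10·log₁₀(25) = 13.98 dB.
L_total = 75.6 + 13.98 = 89.6 dB SPL.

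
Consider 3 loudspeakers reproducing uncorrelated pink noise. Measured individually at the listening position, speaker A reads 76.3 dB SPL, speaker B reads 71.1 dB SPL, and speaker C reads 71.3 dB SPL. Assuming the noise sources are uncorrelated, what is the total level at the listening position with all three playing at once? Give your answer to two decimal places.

78.39 dB SPL

Add the sources as powers (linear), then convert back to dB:
L_total = 10·log₁₀(10^(76.3/10) + 10^(71.1/10) + 10^(71.3/10)) = 10·log₁₀(69030000) = 78.39 dB SPL.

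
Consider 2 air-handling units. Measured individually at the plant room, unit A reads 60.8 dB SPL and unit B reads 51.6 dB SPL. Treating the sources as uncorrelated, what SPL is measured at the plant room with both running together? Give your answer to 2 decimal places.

Uncorrelated sources add in intensity (power), not in dB.
L_total = 10·log₁₀(10^(60.8/10) + 10^(51.6/10)) = 10·log₁₀(1347000) = 61.29 dB SPL.

61.29 dB SPL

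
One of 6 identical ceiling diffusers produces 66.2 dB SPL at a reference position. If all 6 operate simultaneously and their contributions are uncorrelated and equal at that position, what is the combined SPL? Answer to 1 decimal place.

74.0 dB SPL

6 equal incoherent sources raise the level by 10·log₁₀(6) = 7.78 dB.
L_total = 66.2 + 7.78 = 74.0 dB SPL.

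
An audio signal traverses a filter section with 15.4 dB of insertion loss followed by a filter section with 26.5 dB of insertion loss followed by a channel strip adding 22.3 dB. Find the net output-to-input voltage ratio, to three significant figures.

0.105

Net gain = (−15.4) + (−26.5) + 22.3 = -19.6 dB.
Voltage ratio = 10^(-19.6/20) = 0.105.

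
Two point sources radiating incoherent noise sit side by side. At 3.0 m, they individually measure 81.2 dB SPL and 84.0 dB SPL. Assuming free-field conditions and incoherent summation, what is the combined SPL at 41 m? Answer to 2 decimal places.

63.12 dB SPL

Combined at 3.0 m: 10·log₁₀(10^(81.2/10)+10^(84.0/10)) = 85.832 dB SPL.
Then apply −20·log₁₀(41/3.0) = -22.713 dB → 63.12 dB SPL.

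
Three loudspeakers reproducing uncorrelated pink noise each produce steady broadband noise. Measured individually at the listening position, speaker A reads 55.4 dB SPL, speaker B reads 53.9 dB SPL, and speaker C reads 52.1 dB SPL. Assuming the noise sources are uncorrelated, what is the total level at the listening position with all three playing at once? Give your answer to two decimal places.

58.78 dB SPL

Incoherent sources sum as intensities:
L_total = 10·log₁₀(10^(55.4/10) + 10^(53.9/10) + 10^(52.1/10)) = 10·log₁₀(754400) = 58.78 dB SPL.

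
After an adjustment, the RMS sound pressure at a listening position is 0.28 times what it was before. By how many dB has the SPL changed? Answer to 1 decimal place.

-11.1 dB

Sound pressure is an amplitude quantity: ΔL = 20·log₁₀(p₂/p₁).
20·log₁₀(0.28) = -11.1 dB.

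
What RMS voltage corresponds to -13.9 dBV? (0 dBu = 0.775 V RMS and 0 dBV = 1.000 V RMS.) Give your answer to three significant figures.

0.202 V

V = 1.000 V × 10^(-13.9/20).
= 1.000 × 0.2018 = 0.202 V.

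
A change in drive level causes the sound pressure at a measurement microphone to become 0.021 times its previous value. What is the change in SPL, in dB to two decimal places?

-33.56 dB

SPL change from a pressure ratio uses the 20·log₁₀ form:
20·log₁₀(0.021) = -33.56 dB.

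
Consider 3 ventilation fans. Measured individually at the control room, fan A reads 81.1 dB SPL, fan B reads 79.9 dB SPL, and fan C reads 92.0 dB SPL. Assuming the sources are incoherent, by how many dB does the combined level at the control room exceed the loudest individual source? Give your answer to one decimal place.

0.6 dB

Add the sources as powers (linear), then convert back to dB:
L_total = 10·log₁₀(10^(81.1/10) + 10^(79.9/10) + 10^(92.0/10)) = 92.58 dB SPL.
Excess over the loudest (92.0 dB): 92.58 − 92.0 = 0.6 dB.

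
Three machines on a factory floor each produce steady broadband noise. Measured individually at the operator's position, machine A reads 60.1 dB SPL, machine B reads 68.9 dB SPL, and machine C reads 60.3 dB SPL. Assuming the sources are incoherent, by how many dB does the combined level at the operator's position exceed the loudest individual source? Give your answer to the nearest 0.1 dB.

Uncorrelated sources add in intensity (power), not in dB.
L_total = 10·log₁₀(10^(60.1/10) + 10^(68.9/10) + 10^(60.3/10)) = 69.94 dB SPL.
Excess over the loudest (68.9 dB): 69.94 − 68.9 = 1.0 dB.

1.0 dB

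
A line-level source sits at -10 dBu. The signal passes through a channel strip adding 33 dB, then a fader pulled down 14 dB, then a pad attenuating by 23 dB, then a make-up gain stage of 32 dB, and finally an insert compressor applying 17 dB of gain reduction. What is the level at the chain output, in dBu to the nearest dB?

+1 dBu

In dB, series stages simply add:
-10 + 33 − 14 − 23 + 32 − 17 = +1 dBu.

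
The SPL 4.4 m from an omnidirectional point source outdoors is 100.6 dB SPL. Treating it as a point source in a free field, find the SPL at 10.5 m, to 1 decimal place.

93.0 dB SPL

For a point source in a free field, ΔL = −20·log₁₀(d₂/d₁).
ΔL = −20·log₁₀(10.5/4.4) = -7.55 dB, so L₂ = 100.6 + (-7.55) = 93.0 dB SPL.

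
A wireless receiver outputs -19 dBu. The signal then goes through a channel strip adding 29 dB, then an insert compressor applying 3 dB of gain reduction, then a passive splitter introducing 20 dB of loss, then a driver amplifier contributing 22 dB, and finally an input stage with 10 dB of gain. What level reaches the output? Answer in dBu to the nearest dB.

+19 dBu

In dB, series stages simply add:
-19 + 29 − 3 − 20 + 22 + 10 = +19 dBu.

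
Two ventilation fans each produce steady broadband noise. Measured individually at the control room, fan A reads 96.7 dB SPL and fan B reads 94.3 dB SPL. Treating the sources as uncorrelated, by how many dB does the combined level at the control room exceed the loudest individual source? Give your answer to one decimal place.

Incoherent sources sum as intensities:
L_total = 10·log₁₀(10^(96.7/10) + 10^(94.3/10)) = 98.67 dB SPL.
Excess over the loudest (96.7 dB): 98.67 − 96.7 = 2.0 dB.

2.0 dB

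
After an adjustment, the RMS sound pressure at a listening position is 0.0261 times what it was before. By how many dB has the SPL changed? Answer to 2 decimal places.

Sound pressure is an amplitude quantity: ΔL = 20·log₁₀(p₂/p₁).
20·log₁₀(0.0261) = -31.67 dB.

-31.67 dB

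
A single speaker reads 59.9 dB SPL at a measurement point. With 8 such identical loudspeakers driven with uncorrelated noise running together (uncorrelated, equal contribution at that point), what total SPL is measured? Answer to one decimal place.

68.9 dB SPL

8 equal incoherent sources raise the level by 10·log₁₀(8) = 9.03 dB.
L_total = 59.9 + 9.03 = 68.9 dB SPL.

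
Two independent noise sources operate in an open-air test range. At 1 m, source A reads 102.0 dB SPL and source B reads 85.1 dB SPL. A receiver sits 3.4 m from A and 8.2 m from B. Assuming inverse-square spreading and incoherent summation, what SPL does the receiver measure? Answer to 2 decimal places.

91.39 dB SPL

At the listener: L_A = 102.0 − 20·log₁₀(3.4) = 91.370 dB; L_B = 85.1 − 20·log₁₀(8.2) = 66.824 dB.
Combined: 10·log₁₀(10^(91.370/10)+10^(66.824/10)) = 91.39 dB SPL.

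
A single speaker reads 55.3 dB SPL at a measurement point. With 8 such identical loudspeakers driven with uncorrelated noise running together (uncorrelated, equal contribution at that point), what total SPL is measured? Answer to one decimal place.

64.3 dB SPL

8 equal incoherent sources raise the level by 10·log₁₀(8) = 9.03 dB.
L_total = 55.3 + 9.03 = 64.3 dB SPL.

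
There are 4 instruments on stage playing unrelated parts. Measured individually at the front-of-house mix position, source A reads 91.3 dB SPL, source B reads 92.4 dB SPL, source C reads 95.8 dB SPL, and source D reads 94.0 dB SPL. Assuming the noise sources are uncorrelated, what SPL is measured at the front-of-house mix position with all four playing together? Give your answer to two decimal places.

99.73 dB SPL

Incoherent sources sum as intensities:
L_total = 10·log₁₀(10^(91.3/10) + 10^(92.4/10) + 10^(95.8/10) + 10^(94.0/10)) = 10·log₁₀(9401000000) = 99.73 dB SPL.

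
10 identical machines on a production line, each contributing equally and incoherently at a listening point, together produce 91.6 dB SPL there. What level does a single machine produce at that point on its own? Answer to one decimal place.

10 equal incoherent sources add 10·log₁₀(10) = 10.00 dB over one source.
L_one = 91.6 − 10.00 = 81.6 dB SPL.

81.6 dB SPL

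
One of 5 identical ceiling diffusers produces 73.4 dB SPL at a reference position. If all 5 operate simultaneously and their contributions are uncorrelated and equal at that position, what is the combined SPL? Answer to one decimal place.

5 equal incoherent sources raise the level by 10·log₁₀(5) = 6.99 dB.
L_total = 73.4 + 6.99 = 80.4 dB SPL.

80.4 dB SPL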